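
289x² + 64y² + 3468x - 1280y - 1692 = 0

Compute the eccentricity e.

Collect terms: 289(x² + 12x) + 64(y² - 20y) = 1692
289(x + 6)² + 64(y - 10)² = 1692 + 10404 + 6400 = 18496
Divide through by 18496 to get (x + 6)²/64 + (y - 10)²/289 = 1.
Ellipse, center (-6, 10), major axis vertical; a² = 289, b² = 64.
c² = a² - b² = 225, so c = 15.
e = c/a = 15/17.

e = 15/17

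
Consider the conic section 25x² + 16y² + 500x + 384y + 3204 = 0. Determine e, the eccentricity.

e = 3/5

Rearranging, 25(x² + 20x) + 16(y² + 24y) = -3204.
Complete the square: 25(x + 10)² + 16(y + 12)² = -3204 + 2500 + 2304 = 1600
Dividing both sides by 1600: (x + 10)²/64 + (y + 12)²/100 = 1
Ellipse, center (-10, -12), major axis vertical; a² = 100, b² = 64.
c² = a² - b² = 36, so c = 6.
e = c/a = 6/10 = 3/5.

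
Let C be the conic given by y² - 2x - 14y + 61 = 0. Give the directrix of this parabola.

Only y is squared. Complete the square in y: (y - 7)² = 2(x - 6).
Vertex (6, 7); 4p = 2 so p = 1/2. Opens right.
Directrix is the vertical line x = h − p = 6 − (1/2) = 11/2.

x = 11/2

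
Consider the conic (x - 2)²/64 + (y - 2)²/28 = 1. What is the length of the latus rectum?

Center (2, 2). The larger denominator 64 sits under the x-term, so the major axis is horizontal; a² = 64, b² = 28.
Latus rectum length = 2b²/a = 2·28/8 = 7.

7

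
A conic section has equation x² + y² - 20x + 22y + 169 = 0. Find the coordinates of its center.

(10, -11)

Rearranging, (x² - 20x) + (y² + 22y) = -169.
Complete the square: (x - 10)² + (y + 11)² = -169 + 100 + 121 = 52
So (x - 10)² + (y + 11)² = 52.
Circle centered at (10, -11) with r² = 52.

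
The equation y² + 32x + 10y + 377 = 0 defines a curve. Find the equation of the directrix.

x = -3

Only y is squared. Complete the square in y: (y + 5)² = -32(x + 11).
Vertex (-11, -5); 4p = -32 so p = -8. Opens left.
Directrix is the vertical line x = h − p = -11 − (-8) = -3.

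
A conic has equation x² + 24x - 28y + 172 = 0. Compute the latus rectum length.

28

Only x is squared. Complete the square in x: (x + 12)² = 28(y - 1).
Vertex (-12, 1); 4p = 28 so p = 7. Opens up.
Latus rectum length = |4p| = 28.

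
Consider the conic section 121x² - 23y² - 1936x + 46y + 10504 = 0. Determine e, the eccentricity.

Group the x- and y-terms: 121(x² - 16x) -23(y² - 2y) = -10504
121(x - 8)² -23(y - 1)² = -10504 + 7744 - 23 = -2783
Divide through by -2783 to get (y - 1)²/121 - (x - 8)²/23 = 1.
Hyperbola, center (8, 1), transverse axis vertical; a² = 121, b² = 23.
c² = a² + b² = 144, so c = 12.
e = c/a = 12/11.

e = 12/11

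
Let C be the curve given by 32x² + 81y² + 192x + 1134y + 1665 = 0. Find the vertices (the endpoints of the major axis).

Group the x- and y-terms: 32(x² + 6x) + 81(y² + 14y) = -1665
32(x + 3)² + 81(y + 7)² = -1665 + 288 + 3969 = 2592
Divide by 2592: (x + 3)²/81 + (y + 7)²/32 = 1
Ellipse, center (-3, -7), major axis horizontal; a² = 81, b² = 32.
a = 9. Vertices at (h ± a, k).

(-12, -7) and (6, -7)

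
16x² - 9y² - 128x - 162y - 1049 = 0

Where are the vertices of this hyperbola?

16(x² - 8x) -9(y² + 18y) = 1049
Complete the square: 16(x - 4)² -9(y + 9)² = 1049 + 256 - 729 = 576
Divide by 576: (x - 4)²/36 - (y + 9)²/64 = 1
Hyperbola, center (4, -9), transverse axis horizontal; a² = 36, b² = 64.
a = 6. Vertices at (h ± a, k).

(-2, -9) and (10, -9)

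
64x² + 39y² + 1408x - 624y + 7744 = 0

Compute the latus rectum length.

39/4

Rearranging, 64(x² + 22x) + 39(y² - 16y) = -7744.
64(x + 11)² + 39(y - 8)² = -7744 + 7744 + 2496 = 2496
Divide through by 2496 to get (x + 11)²/39 + (y - 8)²/64 = 1.
Ellipse, center (-11, 8), major axis vertical; a² = 64, b² = 39.
Latus rectum length = 2b²/a = 2·39/8 = 39/4.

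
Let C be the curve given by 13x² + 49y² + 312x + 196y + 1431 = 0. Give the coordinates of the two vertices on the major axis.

(-19, -2) and (-5, -2)

Rearranging, 13(x² + 24x) + 49(y² + 4y) = -1431.
Complete the square in x and y: 13(x + 12)² + 49(y + 2)² = -1431 + 1872 + 196 = 637
Divide through by 637 to get (x + 12)²/49 + (y + 2)²/13 = 1.
Ellipse, center (-12, -2), major axis horizontal; a² = 49, b² = 13.
a = 7. Vertices at (h ± a, k).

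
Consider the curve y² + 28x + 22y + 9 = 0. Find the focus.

Only y is squared. Complete the square in y: (y + 11)² = -28(x - 4).
Vertex (4, -11); 4p = -28 so p = -7. Opens left.
Focus is p units from the vertex along the axis: (h + p, k).

(-3, -11)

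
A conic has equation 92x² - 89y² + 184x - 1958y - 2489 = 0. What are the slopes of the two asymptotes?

Group: 92(x² + 2x) -89(y² + 22y) = 2489
Completing the square gives 92(x + 1)² -89(y + 11)² = 2489 + 92 - 10769 = -8188.
Dividing both sides by -8188: (y + 11)²/92 - (x + 1)²/89 = 1
Hyperbola, center (-1, -11), transverse axis vertical; a² = 92, b² = 89.
For a vertical hyperbola the asymptotes have slope ±a/b.
Here that is ±2√23/√89 = ±2√2047/89.

2√2047/89 and -2√2047/89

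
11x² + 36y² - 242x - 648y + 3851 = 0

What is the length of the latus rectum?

Group the x- and y-terms: 11(x² - 22x) + 36(y² - 18y) = -3851
11(x - 11)² + 36(y - 9)² = -3851 + 1331 + 2916 = 396
Divide through by 396 to get (x - 11)²/36 + (y - 9)²/11 = 1.
Ellipse, center (11, 9), major axis horizontal; a² = 36, b² = 11.
Latus rectum length = 2b²/a = 2·11/6 = 11/3.

11/3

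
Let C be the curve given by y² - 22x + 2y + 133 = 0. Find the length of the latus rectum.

22

Only y is squared. Complete the square in y: (y + 1)² = 22(x - 6).
Vertex (6, -1); 4p = 22 so p = 11/2. Opens right.
Latus rectum length = |4p| = 22.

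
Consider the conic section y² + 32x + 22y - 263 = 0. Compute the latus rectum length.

Only y is squared. Complete the square in y: (y + 11)² = -32(x - 12).
Vertex (12, -11); 4p = -32 so p = -8. Opens left.
Latus rectum length = |4p| = 32.

32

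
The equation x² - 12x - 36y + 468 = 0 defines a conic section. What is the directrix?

Only x is squared. Complete the square in x: (x - 6)² = 36(y - 12).
Vertex (6, 12); 4p = 36 so p = 9. Opens up.
Directrix is the horizontal line y = k − p = 12 − (9) = 3.

y = 3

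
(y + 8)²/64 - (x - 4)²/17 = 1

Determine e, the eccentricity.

e = 9/8

Center (4, -8). The positive term is the y-term, so the transverse axis is vertical; a² = 64, b² = 17.
c² = a² + b² = 81, so c = 9.
e = c/a = 9/8.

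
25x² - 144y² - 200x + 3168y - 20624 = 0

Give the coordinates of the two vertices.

(-8, 11) and (16, 11)

Rearranging, 25(x² - 8x) -144(y² - 22y) = 20624.
Complete the square in x and y: 25(x - 4)² -144(y - 11)² = 20624 + 400 - 17424 = 3600
Divide through by 3600 to get (x - 4)²/144 - (y - 11)²/25 = 1.
Hyperbola, center (4, 11), transverse axis horizontal; a² = 144, b² = 25.
a = 12. Vertices at (h ± a, k).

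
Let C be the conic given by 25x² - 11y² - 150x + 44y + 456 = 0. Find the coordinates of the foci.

25(x² - 6x) -11(y² - 4y) = -456
Completing the square gives 25(x - 3)² -11(y - 2)² = -456 + 225 - 44 = -275.
Divide by -275: (y - 2)²/25 - (x - 3)²/11 = 1
Hyperbola, center (3, 2), transverse axis vertical; a² = 25, b² = 11.
c² = a² + b² = 25 + 11 = 36, so c = 6.
Foci lie on the vertical axis through the center: (h, k ± c).

(3, -4) and (3, 8)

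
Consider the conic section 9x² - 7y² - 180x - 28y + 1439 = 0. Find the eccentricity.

e = 4/3

9(x² - 20x) -7(y² + 4y) = -1439
Complete the square: 9(x - 10)² -7(y + 2)² = -1439 + 900 - 28 = -567
Dividing both sides by -567: (y + 2)²/81 - (x - 10)²/63 = 1
Hyperbola, center (10, -2), transverse axis vertical; a² = 81, b² = 63.
c² = a² + b² = 144, so c = 12.
e = c/a = 12/9 = 4/3.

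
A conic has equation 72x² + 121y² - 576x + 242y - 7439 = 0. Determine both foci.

72(x² - 8x) + 121(y² + 2y) = 7439
Complete the square in x and y: 72(x - 4)² + 121(y + 1)² = 7439 + 1152 + 121 = 8712
Dividing both sides by 8712: (x - 4)²/121 + (y + 1)²/72 = 1
Ellipse, center (4, -1), major axis horizontal; a² = 121, b² = 72.
c² = a² - b² = 121 - 72 = 49, so c = 7.
Foci lie on the horizontal axis through the center: (h ± c, k).

(-3, -1) and (11, -1)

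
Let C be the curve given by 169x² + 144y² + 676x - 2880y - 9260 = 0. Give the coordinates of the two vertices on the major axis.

Rearranging, 169(x² + 4x) + 144(y² - 20y) = 9260.
Complete the square: 169(x + 2)² + 144(y - 10)² = 9260 + 676 + 14400 = 24336
Divide through by 24336 to get (x + 2)²/144 + (y - 10)²/169 = 1.
Ellipse, center (-2, 10), major axis vertical; a² = 169, b² = 144.
a = 13. Vertices at (h, k ± a).

(-2, -3) and (-2, 23)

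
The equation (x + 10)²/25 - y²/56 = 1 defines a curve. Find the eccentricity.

e = 9/5

Center (-10, 0). The positive term is the x-term, so the transverse axis is horizontal; a² = 25, b² = 56.
c² = a² + b² = 81, so c = 9.
e = c/a = 9/5.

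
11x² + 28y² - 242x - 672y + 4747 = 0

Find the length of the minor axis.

2√22

Rearranging, 11(x² - 22x) + 28(y² - 24y) = -4747.
Complete the square in x and y: 11(x - 11)² + 28(y - 12)² = -4747 + 1331 + 4032 = 616
Divide by 616: (x - 11)²/56 + (y - 12)²/22 = 1
Ellipse, center (11, 12), major axis horizontal; a² = 56, b² = 22.
b² = 22 so b = √22; the minor axis has length 2b = 2√22.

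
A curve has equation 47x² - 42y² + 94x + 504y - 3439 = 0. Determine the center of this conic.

(-1, 6)

Group: 47(x² + 2x) -42(y² - 12y) = 3439
Complete the square: 47(x + 1)² -42(y - 6)² = 3439 + 47 - 1512 = 1974
Divide by 1974: (x + 1)²/42 - (y - 6)²/47 = 1
Hyperbola with center (-1, 6).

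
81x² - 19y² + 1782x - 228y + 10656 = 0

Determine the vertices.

81(x² + 22x) -19(y² + 12y) = -10656
Completing the square gives 81(x + 11)² -19(y + 6)² = -10656 + 9801 - 684 = -1539.
Dividing both sides by -1539: (y + 6)²/81 - (x + 11)²/19 = 1
Hyperbola, center (-11, -6), transverse axis vertical; a² = 81, b² = 19.
a = 9. Vertices at (h, k ± a).

(-11, -15) and (-11, 3)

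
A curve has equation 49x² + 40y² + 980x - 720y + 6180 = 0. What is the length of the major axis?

14

Group: 49(x² + 20x) + 40(y² - 18y) = -6180
Complete the square in x and y: 49(x + 10)² + 40(y - 9)² = -6180 + 4900 + 3240 = 1960
Divide by 1960: (x + 10)²/40 + (y - 9)²/49 = 1
Ellipse, center (-10, 9), major axis vertical; a² = 49, b² = 40.
a² = 49 so a = 7; the major axis has length 2a = 14.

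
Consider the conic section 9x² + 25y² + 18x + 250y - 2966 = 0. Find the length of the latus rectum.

9(x² + 2x) + 25(y² + 10y) = 2966
9(x + 1)² + 25(y + 5)² = 2966 + 9 + 625 = 3600
Divide through by 3600 to get (x + 1)²/400 + (y + 5)²/144 = 1.
Ellipse, center (-1, -5), major axis horizontal; a² = 400, b² = 144.
Latus rectum length = 2b²/a = 2·144/20 = 72/5.

72/5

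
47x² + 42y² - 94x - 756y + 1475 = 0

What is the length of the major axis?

47(x² - 2x) + 42(y² - 18y) = -1475
Completing the square gives 47(x - 1)² + 42(y - 9)² = -1475 + 47 + 3402 = 1974.
Dividing both sides by 1974: (x - 1)²/42 + (y - 9)²/47 = 1
Ellipse, center (1, 9), major axis vertical; a² = 47, b² = 42.
a² = 47 so a = √47; the major axis has length 2a = 2√47.

2√47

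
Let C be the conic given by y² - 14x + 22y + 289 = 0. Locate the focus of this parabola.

Only y is squared. Complete the square in y: (y + 11)² = 14(x - 12).
Vertex (12, -11); 4p = 14 so p = 7/2. Opens right.
Focus is p units from the vertex along the axis: (h + p, k).

(31/2, -11)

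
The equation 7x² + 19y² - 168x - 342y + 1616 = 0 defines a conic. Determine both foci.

Group: 7(x² - 24x) + 19(y² - 18y) = -1616
Complete the square in x and y: 7(x - 12)² + 19(y - 9)² = -1616 + 1008 + 1539 = 931
Divide through by 931 to get (x - 12)²/133 + (y - 9)²/49 = 1.
Ellipse, center (12, 9), major axis horizontal; a² = 133, b² = 49.
c² = a² - b² = 133 - 49 = 84, so c = 2√21.
Foci lie on the horizontal axis through the center: (h ± c, k).

(12 - 2√21, 9) and (12 + 2√21, 9)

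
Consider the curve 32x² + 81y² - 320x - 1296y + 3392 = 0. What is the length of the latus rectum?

32(x² - 10x) + 81(y² - 16y) = -3392
32(x - 5)² + 81(y - 8)² = -3392 + 800 + 5184 = 2592
Divide by 2592: (x - 5)²/81 + (y - 8)²/32 = 1
Ellipse, center (5, 8), major axis horizontal; a² = 81, b² = 32.
Latus rectum length = 2b²/a = 2·32/9 = 64/9.

64/9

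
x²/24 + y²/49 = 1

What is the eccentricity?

Center (0, 0). The larger denominator 49 sits under the y-term, so the major axis is vertical; a² = 49, b² = 24.
c² = a² - b² = 25, so c = 5.
e = c/a = 5/7.

e = 5/7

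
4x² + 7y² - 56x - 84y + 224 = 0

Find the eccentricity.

Collect terms: 4(x² - 14x) + 7(y² - 12y) = -224
Complete the square: 4(x - 7)² + 7(y - 6)² = -224 + 196 + 252 = 224
Divide by 224: (x - 7)²/56 + (y - 6)²/32 = 1
Ellipse, center (7, 6), major axis horizontal; a² = 56, b² = 32.
c² = a² - b² = 24, so c = 2√6.
e = c/a = 2√6/2√14 = √21/7.

e = √21/7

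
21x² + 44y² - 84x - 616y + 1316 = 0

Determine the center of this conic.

(2, 7)

Group: 21(x² - 4x) + 44(y² - 14y) = -1316
Complete the square in x and y: 21(x - 2)² + 44(y - 7)² = -1316 + 84 + 2156 = 924
Divide through by 924 to get (x - 2)²/44 + (y - 7)²/21 = 1.
Ellipse with center (2, 7).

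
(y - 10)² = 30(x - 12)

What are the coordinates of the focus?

Vertex (12, 10); 4p = 30 so p = 15/2. Opens right.
Focus is p units from the vertex along the axis: (h + p, k).

(39/2, 10)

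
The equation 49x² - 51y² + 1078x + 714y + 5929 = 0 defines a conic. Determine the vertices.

Collect terms: 49(x² + 22x) -51(y² - 14y) = -5929
49(x + 11)² -51(y - 7)² = -5929 + 5929 - 2499 = -2499
Divide through by -2499 to get (y - 7)²/49 - (x + 11)²/51 = 1.
Hyperbola, center (-11, 7), transverse axis vertical; a² = 49, b² = 51.
a = 7. Vertices at (h, k ± a).

(-11, 0) and (-11, 14)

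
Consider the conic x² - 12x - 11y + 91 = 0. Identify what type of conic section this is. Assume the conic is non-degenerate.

No xy term. Coefficients of x² and y² are A = 1, C = 0.
Exactly one squared variable ⇒ parabola.

parabola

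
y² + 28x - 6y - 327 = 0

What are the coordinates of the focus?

(5, 3)

Only y is squared. Complete the square in y: (y - 3)² = -28(x - 12).
Vertex (12, 3); 4p = -28 so p = -7. Opens left.
Focus is p units from the vertex along the axis: (h + p, k).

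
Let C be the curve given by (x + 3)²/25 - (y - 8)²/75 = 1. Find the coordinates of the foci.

(-13, 8) and (7, 8)

Center (-3, 8). The positive term is the x-term, so the transverse axis is horizontal; a² = 25, b² = 75.
c² = a² + b² = 25 + 75 = 100, so c = 10.
Foci lie on the horizontal axis through the center: (h ± c, k).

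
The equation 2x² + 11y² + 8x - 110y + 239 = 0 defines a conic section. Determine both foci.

(-2 - 3√2, 5) and (-2 + 3√2, 5)

2(x² + 4x) + 11(y² - 10y) = -239
Completing the square gives 2(x + 2)² + 11(y - 5)² = -239 + 8 + 275 = 44.
Divide by 44: (x + 2)²/22 + (y - 5)²/4 = 1
Ellipse, center (-2, 5), major axis horizontal; a² = 22, b² = 4.
c² = a² - b² = 22 - 4 = 18, so c = 3√2.
Foci lie on the horizontal axis through the center: (h ± c, k).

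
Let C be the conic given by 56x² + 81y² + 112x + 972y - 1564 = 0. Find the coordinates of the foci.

(-6, -6) and (4, -6)

Group the x- and y-terms: 56(x² + 2x) + 81(y² + 12y) = 1564
56(x + 1)² + 81(y + 6)² = 1564 + 56 + 2916 = 4536
Dividing both sides by 4536: (x + 1)²/81 + (y + 6)²/56 = 1
Ellipse, center (-1, -6), major axis horizontal; a² = 81, b² = 56.
c² = a² - b² = 81 - 56 = 25, so c = 5.
Foci lie on the horizontal axis through the center: (h ± c, k).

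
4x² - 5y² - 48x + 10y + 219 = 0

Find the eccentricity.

4(x² - 12x) -5(y² - 2y) = -219
Complete the square: 4(x - 6)² -5(y - 1)² = -219 + 144 - 5 = -80
Divide through by -80 to get (y - 1)²/16 - (x - 6)²/20 = 1.
Hyperbola, center (6, 1), transverse axis vertical; a² = 16, b² = 20.
c² = a² + b² = 36, so c = 6.
e = c/a = 6/4 = 3/2.

e = 3/2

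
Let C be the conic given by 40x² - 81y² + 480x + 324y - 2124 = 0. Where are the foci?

(-17, 2) and (5, 2)

Group: 40(x² + 12x) -81(y² - 4y) = 2124
Completing the square gives 40(x + 6)² -81(y - 2)² = 2124 + 1440 - 324 = 3240.
Dividing both sides by 3240: (x + 6)²/81 - (y - 2)²/40 = 1
Hyperbola, center (-6, 2), transverse axis horizontal; a² = 81, b² = 40.
c² = a² + b² = 81 + 40 = 121, so c = 11.
Foci lie on the horizontal axis through the center: (h ± c, k).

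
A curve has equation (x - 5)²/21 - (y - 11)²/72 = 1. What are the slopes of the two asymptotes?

Center (5, 11). The positive term is the x-term, so the transverse axis is horizontal; a² = 21, b² = 72.
For a horizontal hyperbola the asymptotes have slope ±b/a.
Here that is ±6√2/√21 = ±2√42/7.

2√42/7 and -2√42/7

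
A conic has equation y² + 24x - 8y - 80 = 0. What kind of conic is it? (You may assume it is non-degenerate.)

No xy term. Coefficients of x² and y² are A = 0, C = 1.
Exactly one squared variable ⇒ parabola.

parabola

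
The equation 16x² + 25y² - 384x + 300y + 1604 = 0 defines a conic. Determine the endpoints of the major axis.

Group the x- and y-terms: 16(x² - 24x) + 25(y² + 12y) = -1604
Complete the square: 16(x - 12)² + 25(y + 6)² = -1604 + 2304 + 900 = 1600
Divide through by 1600 to get (x - 12)²/100 + (y + 6)²/64 = 1.
Ellipse, center (12, -6), major axis horizontal; a² = 100, b² = 64.
a = 10. Vertices at (h ± a, k).

(2, -6) and (22, -6)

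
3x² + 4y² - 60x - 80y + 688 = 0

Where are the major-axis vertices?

Group: 3(x² - 20x) + 4(y² - 20y) = -688
Complete the square: 3(x - 10)² + 4(y - 10)² = -688 + 300 + 400 = 12
Dividing both sides by 12: (x - 10)²/4 + (y - 10)²/3 = 1
Ellipse, center (10, 10), major axis horizontal; a² = 4, b² = 3.
a = 2. Vertices at (h ± a, k).

(8, 10) and (12, 10)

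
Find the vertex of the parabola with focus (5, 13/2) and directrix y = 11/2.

The vertex is the midpoint between the focus and the directrix along the axis of symmetry.
Axis is vertical (directrix is horizontal). Vertex y-coordinate = (13/2 + 11/2)/2 = 6; x-coordinate = 5.

(5, 6)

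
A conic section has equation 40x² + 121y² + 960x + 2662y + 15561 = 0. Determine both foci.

(-21, -11) and (-3, -11)

Collect terms: 40(x² + 24x) + 121(y² + 22y) = -15561
Completing the square gives 40(x + 12)² + 121(y + 11)² = -15561 + 5760 + 14641 = 4840.
Divide by 4840: (x + 12)²/121 + (y + 11)²/40 = 1
Ellipse, center (-12, -11), major axis horizontal; a² = 121, b² = 40.
c² = a² - b² = 121 - 40 = 81, so c = 9.
Foci lie on the horizontal axis through the center: (h ± c, k).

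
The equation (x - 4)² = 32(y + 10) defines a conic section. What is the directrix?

y = -18

Vertex (4, -10); 4p = 32 so p = 8. Opens up.
Directrix is the horizontal line y = k − p = -10 − (8) = -18.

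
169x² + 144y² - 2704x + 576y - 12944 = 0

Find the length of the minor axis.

169(x² - 16x) + 144(y² + 4y) = 12944
Complete the square in x and y: 169(x - 8)² + 144(y + 2)² = 12944 + 10816 + 576 = 24336
Divide through by 24336 to get (x - 8)²/144 + (y + 2)²/169 = 1.
Ellipse, center (8, -2), major axis vertical; a² = 169, b² = 144.
b² = 144 so b = 12; the minor axis has length 2b = 24.

24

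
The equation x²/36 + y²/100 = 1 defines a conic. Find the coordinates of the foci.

(0, -8) and (0, 8)

Center (0, 0). The larger denominator 100 sits under the y-term, so the major axis is vertical; a² = 100, b² = 36.
c² = a² - b² = 100 - 36 = 64, so c = 8.
Foci lie on the vertical axis through the center: (h, k ± c).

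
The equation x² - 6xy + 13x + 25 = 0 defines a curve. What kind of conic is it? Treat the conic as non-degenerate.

A = 1, B = -6, C = 0.
Discriminant B² − 4AC = (-6)² − 4·1·0 = 36.
B² − 4AC > 0 ⇒ hyperbola.

hyperbola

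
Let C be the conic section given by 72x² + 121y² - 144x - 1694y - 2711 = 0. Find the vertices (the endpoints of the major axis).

72(x² - 2x) + 121(y² - 14y) = 2711
Complete the square in x and y: 72(x - 1)² + 121(y - 7)² = 2711 + 72 + 5929 = 8712
Divide by 8712: (x - 1)²/121 + (y - 7)²/72 = 1
Ellipse, center (1, 7), major axis horizontal; a² = 121, b² = 72.
a = 11. Vertices at (h ± a, k).

(-10, 7) and (12, 7)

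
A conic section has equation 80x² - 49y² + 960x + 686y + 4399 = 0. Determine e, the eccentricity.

80(x² + 12x) -49(y² - 14y) = -4399
80(x + 6)² -49(y - 7)² = -4399 + 2880 - 2401 = -3920
Divide by -3920: (y - 7)²/80 - (x + 6)²/49 = 1
Hyperbola, center (-6, 7), transverse axis vertical; a² = 80, b² = 49.
c² = a² + b² = 129, so c = √129.
e = c/a = √129/4√5 = √645/20.

e = √645/20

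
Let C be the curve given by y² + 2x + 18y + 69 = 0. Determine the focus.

(11/2, -9)

Only y is squared. Complete the square in y: (y + 9)² = -2(x - 6).
Vertex (6, -9); 4p = -2 so p = -1/2. Opens left.
Focus is p units from the vertex along the axis: (h + p, k).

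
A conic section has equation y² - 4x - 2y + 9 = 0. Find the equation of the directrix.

x = 1

Only y is squared. Complete the square in y: (y - 1)² = 4(x - 2).
Vertex (2, 1); 4p = 4 so p = 1. Opens right.
Directrix is the vertical line x = h − p = 2 − (1) = 1.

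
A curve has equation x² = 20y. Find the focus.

(0, 5)

Vertex (0, 0); 4p = 20 so p = 5. Opens up.
Focus is p units from the vertex along the axis: (h, k + p).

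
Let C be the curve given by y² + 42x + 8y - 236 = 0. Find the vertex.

(6, -4)

Only y is squared. Complete the square in y: (y + 4)² = -42(x - 6).
Vertex (6, -4); 4p = -42 so p = -21/2. Opens left.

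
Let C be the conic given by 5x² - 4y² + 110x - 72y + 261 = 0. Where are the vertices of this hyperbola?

(-13, -9) and (-9, -9)

5(x² + 22x) -4(y² + 18y) = -261
Completing the square gives 5(x + 11)² -4(y + 9)² = -261 + 605 - 324 = 20.
Divide by 20: (x + 11)²/4 - (y + 9)²/5 = 1
Hyperbola, center (-11, -9), transverse axis horizontal; a² = 4, b² = 5.
a = 2. Vertices at (h ± a, k).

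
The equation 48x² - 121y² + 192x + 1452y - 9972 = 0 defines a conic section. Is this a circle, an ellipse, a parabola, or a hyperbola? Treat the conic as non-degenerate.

hyperbola

No xy term. Coefficients of x² and y² are A = 48, C = -121.
A and C have opposite signs ⇒ hyperbola.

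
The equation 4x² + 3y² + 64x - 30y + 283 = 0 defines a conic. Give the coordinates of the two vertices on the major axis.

4(x² + 16x) + 3(y² - 10y) = -283
Completing the square gives 4(x + 8)² + 3(y - 5)² = -283 + 256 + 75 = 48.
Divide through by 48 to get (x + 8)²/12 + (y - 5)²/16 = 1.
Ellipse, center (-8, 5), major axis vertical; a² = 16, b² = 12.
a = 4. Vertices at (h, k ± a).

(-8, 1) and (-8, 9)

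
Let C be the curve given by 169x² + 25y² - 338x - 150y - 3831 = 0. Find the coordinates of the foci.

(1, -9) and (1, 15)

Collect terms: 169(x² - 2x) + 25(y² - 6y) = 3831
Complete the square in x and y: 169(x - 1)² + 25(y - 3)² = 3831 + 169 + 225 = 4225
Dividing both sides by 4225: (x - 1)²/25 + (y - 3)²/169 = 1
Ellipse, center (1, 3), major axis vertical; a² = 169, b² = 25.
c² = a² - b² = 169 - 25 = 144, so c = 12.
Foci lie on the vertical axis through the center: (h, k ± c).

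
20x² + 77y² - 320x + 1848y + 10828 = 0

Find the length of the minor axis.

20(x² - 16x) + 77(y² + 24y) = -10828
Complete the square in x and y: 20(x - 8)² + 77(y + 12)² = -10828 + 1280 + 11088 = 1540
Divide by 1540: (x - 8)²/77 + (y + 12)²/20 = 1
Ellipse, center (8, -12), major axis horizontal; a² = 77, b² = 20.
b² = 20 so b = 2√5; the minor axis has length 2b = 4√5.

4√5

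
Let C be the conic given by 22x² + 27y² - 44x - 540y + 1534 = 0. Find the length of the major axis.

6√6

22(x² - 2x) + 27(y² - 20y) = -1534
Completing the square gives 22(x - 1)² + 27(y - 10)² = -1534 + 22 + 2700 = 1188.
Divide through by 1188 to get (x - 1)²/54 + (y - 10)²/44 = 1.
Ellipse, center (1, 10), major axis horizontal; a² = 54, b² = 44.
a² = 54 so a = 3√6; the major axis has length 2a = 6√6.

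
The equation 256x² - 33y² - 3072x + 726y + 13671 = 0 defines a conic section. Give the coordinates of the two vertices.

Rearranging, 256(x² - 12x) -33(y² - 22y) = -13671.
Completing the square gives 256(x - 6)² -33(y - 11)² = -13671 + 9216 - 3993 = -8448.
Dividing both sides by -8448: (y - 11)²/256 - (x - 6)²/33 = 1
Hyperbola, center (6, 11), transverse axis vertical; a² = 256, b² = 33.
a = 16. Vertices at (h, k ± a).

(6, -5) and (6, 27)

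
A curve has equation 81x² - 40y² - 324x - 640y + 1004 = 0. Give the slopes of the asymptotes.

9√10/20 and -9√10/20

Group: 81(x² - 4x) -40(y² + 16y) = -1004
Complete the square: 81(x - 2)² -40(y + 8)² = -1004 + 324 - 2560 = -3240
Divide through by -3240 to get (y + 8)²/81 - (x - 2)²/40 = 1.
Hyperbola, center (2, -8), transverse axis vertical; a² = 81, b² = 40.
For a vertical hyperbola the asymptotes have slope ±a/b.
Here that is ±9/2√10 = ±9√10/20.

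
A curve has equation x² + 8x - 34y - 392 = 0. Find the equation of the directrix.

y = -41/2

Only x is squared. Complete the square in x: (x + 4)² = 34(y + 12).
Vertex (-4, -12); 4p = 34 so p = 17/2. Opens up.
Directrix is the horizontal line y = k − p = -12 − (17/2) = -41/2.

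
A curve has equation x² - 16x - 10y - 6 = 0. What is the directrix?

y = -19/2

Only x is squared. Complete the square in x: (x - 8)² = 10(y + 7).
Vertex (8, -7); 4p = 10 so p = 5/2. Opens up.
Directrix is the horizontal line y = k − p = -7 − (5/2) = -19/2.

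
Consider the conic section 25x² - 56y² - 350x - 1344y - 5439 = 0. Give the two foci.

Group the x- and y-terms: 25(x² - 14x) -56(y² + 24y) = 5439
Completing the square gives 25(x - 7)² -56(y + 12)² = 5439 + 1225 - 8064 = -1400.
Divide by -1400: (y + 12)²/25 - (x - 7)²/56 = 1
Hyperbola, center (7, -12), transverse axis vertical; a² = 25, b² = 56.
c² = a² + b² = 25 + 56 = 81, so c = 9.
Foci lie on the vertical axis through the center: (h, k ± c).

(7, -21) and (7, -3)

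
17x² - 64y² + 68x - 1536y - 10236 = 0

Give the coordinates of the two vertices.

(-10, -12) and (6, -12)

Rearranging, 17(x² + 4x) -64(y² + 24y) = 10236.
Completing the square gives 17(x + 2)² -64(y + 12)² = 10236 + 68 - 9216 = 1088.
Divide through by 1088 to get (x + 2)²/64 - (y + 12)²/17 = 1.
Hyperbola, center (-2, -12), transverse axis horizontal; a² = 64, b² = 17.
a = 8. Vertices at (h ± a, k).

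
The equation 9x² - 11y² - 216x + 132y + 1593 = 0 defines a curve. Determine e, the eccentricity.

e = 2√5/3

Group: 9(x² - 24x) -11(y² - 12y) = -1593
9(x - 12)² -11(y - 6)² = -1593 + 1296 - 396 = -693
Dividing both sides by -693: (y - 6)²/63 - (x - 12)²/77 = 1
Hyperbola, center (12, 6), transverse axis vertical; a² = 63, b² = 77.
c² = a² + b² = 140, so c = 2√35.
e = c/a = 2√35/3√7 = 2√5/3.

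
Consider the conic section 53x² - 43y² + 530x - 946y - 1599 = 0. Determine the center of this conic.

(-5, -11)

Collect terms: 53(x² + 10x) -43(y² + 22y) = 1599
53(x + 5)² -43(y + 11)² = 1599 + 1325 - 5203 = -2279
Divide through by -2279 to get (y + 11)²/53 - (x + 5)²/43 = 1.
Hyperbola with center (-5, -11).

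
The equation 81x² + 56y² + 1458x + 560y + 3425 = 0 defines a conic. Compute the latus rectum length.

Collect terms: 81(x² + 18x) + 56(y² + 10y) = -3425
81(x + 9)² + 56(y + 5)² = -3425 + 6561 + 1400 = 4536
Divide by 4536: (x + 9)²/56 + (y + 5)²/81 = 1
Ellipse, center (-9, -5), major axis vertical; a² = 81, b² = 56.
Latus rectum length = 2b²/a = 2·56/9 = 112/9.

112/9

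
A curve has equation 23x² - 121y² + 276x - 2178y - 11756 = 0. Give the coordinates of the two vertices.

Group the x- and y-terms: 23(x² + 12x) -121(y² + 18y) = 11756
Complete the square: 23(x + 6)² -121(y + 9)² = 11756 + 828 - 9801 = 2783
Divide through by 2783 to get (x + 6)²/121 - (y + 9)²/23 = 1.
Hyperbola, center (-6, -9), transverse axis horizontal; a² = 121, b² = 23.
a = 11. Vertices at (h ± a, k).

(-17, -9) and (5, -9)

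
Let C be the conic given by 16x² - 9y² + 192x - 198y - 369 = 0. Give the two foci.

(-6, -16) and (-6, -6)

Collect terms: 16(x² + 12x) -9(y² + 22y) = 369
Complete the square in x and y: 16(x + 6)² -9(y + 11)² = 369 + 576 - 1089 = -144
Dividing both sides by -144: (y + 11)²/16 - (x + 6)²/9 = 1
Hyperbola, center (-6, -11), transverse axis vertical; a² = 16, b² = 9.
c² = a² + b² = 16 + 9 = 25, so c = 5.
Foci lie on the vertical axis through the center: (h, k ± c).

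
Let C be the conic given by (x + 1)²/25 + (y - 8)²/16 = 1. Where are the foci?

Center (-1, 8). The larger denominator 25 sits under the x-term, so the major axis is horizontal; a² = 25, b² = 16.
c² = a² - b² = 25 - 16 = 9, so c = 3.
Foci lie on the horizontal axis through the center: (h ± c, k).

(-4, 8) and (2, 8)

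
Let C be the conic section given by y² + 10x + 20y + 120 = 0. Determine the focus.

Only y is squared. Complete the square in y: (y + 10)² = -10(x + 2).
Vertex (-2, -10); 4p = -10 so p = -5/2. Opens left.
Focus is p units from the vertex along the axis: (h + p, k).

(-9/2, -10)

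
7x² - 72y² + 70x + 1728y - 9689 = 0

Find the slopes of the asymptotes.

7(x² + 10x) -72(y² - 24y) = 9689
Complete the square: 7(x + 5)² -72(y - 12)² = 9689 + 175 - 10368 = -504
Divide by -504: (y - 12)²/7 - (x + 5)²/72 = 1
Hyperbola, center (-5, 12), transverse axis vertical; a² = 7, b² = 72.
For a vertical hyperbola the asymptotes have slope ±a/b.
Here that is ±√7/6√2 = ±√14/12.

√14/12 and -√14/12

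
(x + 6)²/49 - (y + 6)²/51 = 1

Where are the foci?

Center (-6, -6). The positive term is the x-term, so the transverse axis is horizontal; a² = 49, b² = 51.
c² = a² + b² = 49 + 51 = 100, so c = 10.
Foci lie on the horizontal axis through the center: (h ± c, k).

(-16, -6) and (4, -6)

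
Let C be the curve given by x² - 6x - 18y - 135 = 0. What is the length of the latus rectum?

Only x is squared. Complete the square in x: (x - 3)² = 18(y + 8).
Vertex (3, -8); 4p = 18 so p = 9/2. Opens up.
Latus rectum length = |4p| = 18.

18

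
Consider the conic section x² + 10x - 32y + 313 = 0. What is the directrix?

Only x is squared. Complete the square in x: (x + 5)² = 32(y - 9).
Vertex (-5, 9); 4p = 32 so p = 8. Opens up.
Directrix is the horizontal line y = k − p = 9 − (8) = 1.

y = 1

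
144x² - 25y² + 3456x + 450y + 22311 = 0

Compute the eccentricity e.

Group the x- and y-terms: 144(x² + 24x) -25(y² - 18y) = -22311
Complete the square in x and y: 144(x + 12)² -25(y - 9)² = -22311 + 20736 - 2025 = -3600
Dividing both sides by -3600: (y - 9)²/144 - (x + 12)²/25 = 1
Hyperbola, center (-12, 9), transverse axis vertical; a² = 144, b² = 25.
c² = a² + b² = 169, so c = 13.
e = c/a = 13/12.

e = 13/12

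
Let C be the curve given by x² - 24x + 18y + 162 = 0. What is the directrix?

Only x is squared. Complete the square in x: (x - 12)² = -18(y + 1).
Vertex (12, -1); 4p = -18 so p = -9/2. Opens down.
Directrix is the horizontal line y = k − p = -1 − (-9/2) = 7/2.

y = 7/2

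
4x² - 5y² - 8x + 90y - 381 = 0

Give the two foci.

Group: 4(x² - 2x) -5(y² - 18y) = 381
4(x - 1)² -5(y - 9)² = 381 + 4 - 405 = -20
Divide by -20: (y - 9)²/4 - (x - 1)²/5 = 1
Hyperbola, center (1, 9), transverse axis vertical; a² = 4, b² = 5.
c² = a² + b² = 4 + 5 = 9, so c = 3.
Foci lie on the vertical axis through the center: (h, k ± c).

(1, 6) and (1, 12)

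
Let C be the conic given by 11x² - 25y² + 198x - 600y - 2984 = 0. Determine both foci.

(-15, -12) and (-3, -12)

Group: 11(x² + 18x) -25(y² + 24y) = 2984
Complete the square: 11(x + 9)² -25(y + 12)² = 2984 + 891 - 3600 = 275
Divide by 275: (x + 9)²/25 - (y + 12)²/11 = 1
Hyperbola, center (-9, -12), transverse axis horizontal; a² = 25, b² = 11.
c² = a² + b² = 25 + 11 = 36, so c = 6.
Foci lie on the horizontal axis through the center: (h ± c, k).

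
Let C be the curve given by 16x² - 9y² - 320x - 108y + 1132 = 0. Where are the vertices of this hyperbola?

(7, -6) and (13, -6)

Group the x- and y-terms: 16(x² - 20x) -9(y² + 12y) = -1132
16(x - 10)² -9(y + 6)² = -1132 + 1600 - 324 = 144
Dividing both sides by 144: (x - 10)²/9 - (y + 6)²/16 = 1
Hyperbola, center (10, -6), transverse axis horizontal; a² = 9, b² = 16.
a = 3. Vertices at (h ± a, k).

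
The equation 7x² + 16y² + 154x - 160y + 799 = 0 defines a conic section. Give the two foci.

(-17, 5) and (-5, 5)

7(x² + 22x) + 16(y² - 10y) = -799
Complete the square: 7(x + 11)² + 16(y - 5)² = -799 + 847 + 400 = 448
Divide by 448: (x + 11)²/64 + (y - 5)²/28 = 1
Ellipse, center (-11, 5), major axis horizontal; a² = 64, b² = 28.
c² = a² - b² = 64 - 28 = 36, so c = 6.
Foci lie on the horizontal axis through the center: (h ± c, k).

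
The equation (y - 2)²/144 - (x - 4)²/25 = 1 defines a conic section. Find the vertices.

Center (4, 2). The positive term is the y-term, so the transverse axis is vertical; a² = 144, b² = 25.
a = 12. Vertices at (h, k ± a).

(4, -10) and (4, 14)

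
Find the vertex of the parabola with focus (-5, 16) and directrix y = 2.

The vertex is the midpoint between the focus and the directrix along the axis of symmetry.
Axis is vertical (directrix is horizontal). Vertex y-coordinate = (16 + 2)/2 = 9; x-coordinate = -5.

(-5, 9)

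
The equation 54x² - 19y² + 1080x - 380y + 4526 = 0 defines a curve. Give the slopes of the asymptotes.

3√114/19 and -3√114/19

Group: 54(x² + 20x) -19(y² + 20y) = -4526
Complete the square in x and y: 54(x + 10)² -19(y + 10)² = -4526 + 5400 - 1900 = -1026
Dividing both sides by -1026: (y + 10)²/54 - (x + 10)²/19 = 1
Hyperbola, center (-10, -10), transverse axis vertical; a² = 54, b² = 19.
For a vertical hyperbola the asymptotes have slope ±a/b.
Here that is ±3√6/√19 = ±3√114/19.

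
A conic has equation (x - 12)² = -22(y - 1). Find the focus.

Vertex (12, 1); 4p = -22 so p = -11/2. Opens down.
Focus is p units from the vertex along the axis: (h, k + p).

(12, -9/2)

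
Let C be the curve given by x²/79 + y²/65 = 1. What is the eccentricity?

e = √1106/79

Center (0, 0). The larger denominator 79 sits under the x-term, so the major axis is horizontal; a² = 79, b² = 65.
c² = a² - b² = 14, so c = √14.
e = c/a = √14/√79 = √1106/79.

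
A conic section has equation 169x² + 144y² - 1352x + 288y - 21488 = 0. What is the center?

Rearranging, 169(x² - 8x) + 144(y² + 2y) = 21488.
Complete the square: 169(x - 4)² + 144(y + 1)² = 21488 + 2704 + 144 = 24336
Divide by 24336: (x - 4)²/144 + (y + 1)²/169 = 1
Ellipse with center (4, -1).

(4, -1)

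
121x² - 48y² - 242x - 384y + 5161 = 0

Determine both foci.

(1, -17) and (1, 9)

Rearranging, 121(x² - 2x) -48(y² + 8y) = -5161.
Completing the square gives 121(x - 1)² -48(y + 4)² = -5161 + 121 - 768 = -5808.
Divide by -5808: (y + 4)²/121 - (x - 1)²/48 = 1
Hyperbola, center (1, -4), transverse axis vertical; a² = 121, b² = 48.
c² = a² + b² = 121 + 48 = 169, so c = 13.
Foci lie on the vertical axis through the center: (h, k ± c).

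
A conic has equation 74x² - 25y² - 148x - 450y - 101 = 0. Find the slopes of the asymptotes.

Group the x- and y-terms: 74(x² - 2x) -25(y² + 18y) = 101
Completing the square gives 74(x - 1)² -25(y + 9)² = 101 + 74 - 2025 = -1850.
Divide by -1850: (y + 9)²/74 - (x - 1)²/25 = 1
Hyperbola, center (1, -9), transverse axis vertical; a² = 74, b² = 25.
For a vertical hyperbola the asymptotes have slope ±a/b.
Here that is ±√74/5.

√74/5 and -√74/5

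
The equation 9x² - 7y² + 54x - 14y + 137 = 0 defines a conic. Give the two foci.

Group: 9(x² + 6x) -7(y² + 2y) = -137
Completing the square gives 9(x + 3)² -7(y + 1)² = -137 + 81 - 7 = -63.
Dividing both sides by -63: (y + 1)²/9 - (x + 3)²/7 = 1
Hyperbola, center (-3, -1), transverse axis vertical; a² = 9, b² = 7.
c² = a² + b² = 9 + 7 = 16, so c = 4.
Foci lie on the vertical axis through the center: (h, k ± c).

(-3, -5) and (-3, 3)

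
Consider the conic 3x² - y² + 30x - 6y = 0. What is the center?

Group the x- and y-terms: 3(x² + 10x) -(y² + 6y) = 0
Complete the square: 3(x + 5)² -(y + 3)² = 0 + 75 - 9 = 66
Divide through by 66 to get (x + 5)²/22 - (y + 3)²/66 = 1.
Hyperbola with center (-5, -3).

(-5, -3)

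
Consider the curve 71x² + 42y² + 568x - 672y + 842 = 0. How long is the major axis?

Rearranging, 71(x² + 8x) + 42(y² - 16y) = -842.
Complete the square: 71(x + 4)² + 42(y - 8)² = -842 + 1136 + 2688 = 2982
Divide by 2982: (x + 4)²/42 + (y - 8)²/71 = 1
Ellipse, center (-4, 8), major axis vertical; a² = 71, b² = 42.
a² = 71 so a = √71; the major axis has length 2a = 2√71.

2√71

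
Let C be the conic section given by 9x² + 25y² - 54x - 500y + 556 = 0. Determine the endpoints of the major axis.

(-12, 10) and (18, 10)

Collect terms: 9(x² - 6x) + 25(y² - 20y) = -556
Completing the square gives 9(x - 3)² + 25(y - 10)² = -556 + 81 + 2500 = 2025.
Divide through by 2025 to get (x - 3)²/225 + (y - 10)²/81 = 1.
Ellipse, center (3, 10), major axis horizontal; a² = 225, b² = 81.
a = 15. Vertices at (h ± a, k).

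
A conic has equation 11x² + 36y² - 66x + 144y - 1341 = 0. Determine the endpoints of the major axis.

Collect terms: 11(x² - 6x) + 36(y² + 4y) = 1341
Completing the square gives 11(x - 3)² + 36(y + 2)² = 1341 + 99 + 144 = 1584.
Divide through by 1584 to get (x - 3)²/144 + (y + 2)²/44 = 1.
Ellipse, center (3, -2), major axis horizontal; a² = 144, b² = 44.
a = 12. Vertices at (h ± a, k).

(-9, -2) and (15, -2)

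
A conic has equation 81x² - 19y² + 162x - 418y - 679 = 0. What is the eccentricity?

Collect terms: 81(x² + 2x) -19(y² + 22y) = 679
Completing the square gives 81(x + 1)² -19(y + 11)² = 679 + 81 - 2299 = -1539.
Divide through by -1539 to get (y + 11)²/81 - (x + 1)²/19 = 1.
Hyperbola, center (-1, -11), transverse axis vertical; a² = 81, b² = 19.
c² = a² + b² = 100, so c = 10.
e = c/a = 10/9.

e = 10/9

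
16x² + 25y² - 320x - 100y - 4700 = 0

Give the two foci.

Group: 16(x² - 20x) + 25(y² - 4y) = 4700
Complete the square in x and y: 16(x - 10)² + 25(y - 2)² = 4700 + 1600 + 100 = 6400
Divide by 6400: (x - 10)²/400 + (y - 2)²/256 = 1
Ellipse, center (10, 2), major axis horizontal; a² = 400, b² = 256.
c² = a² - b² = 400 - 256 = 144, so c = 12.
Foci lie on the horizontal axis through the center: (h ± c, k).

(-2, 2) and (22, 2)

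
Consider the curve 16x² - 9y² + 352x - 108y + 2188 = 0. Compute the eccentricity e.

Collect terms: 16(x² + 22x) -9(y² + 12y) = -2188
16(x + 11)² -9(y + 6)² = -2188 + 1936 - 324 = -576
Divide through by -576 to get (y + 6)²/64 - (x + 11)²/36 = 1.
Hyperbola, center (-11, -6), transverse axis vertical; a² = 64, b² = 36.
c² = a² + b² = 100, so c = 10.
e = c/a = 10/8 = 5/4.

e = 5/4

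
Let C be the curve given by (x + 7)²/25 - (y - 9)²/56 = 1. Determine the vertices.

(-12, 9) and (-2, 9)

Center (-7, 9). The positive term is the x-term, so the transverse axis is horizontal; a² = 25, b² = 56.
a = 5. Vertices at (h ± a, k).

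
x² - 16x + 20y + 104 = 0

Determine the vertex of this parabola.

(8, -2)

Only x is squared. Complete the square in x: (x - 8)² = -20(y + 2).
Vertex (8, -2); 4p = -20 so p = -5. Opens down.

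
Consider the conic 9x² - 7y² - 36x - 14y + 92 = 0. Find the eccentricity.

Group the x- and y-terms: 9(x² - 4x) -7(y² + 2y) = -92
9(x - 2)² -7(y + 1)² = -92 + 36 - 7 = -63
Divide through by -63 to get (y + 1)²/9 - (x - 2)²/7 = 1.
Hyperbola, center (2, -1), transverse axis vertical; a² = 9, b² = 7.
c² = a² + b² = 16, so c = 4.
e = c/a = 4/3.

e = 4/3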